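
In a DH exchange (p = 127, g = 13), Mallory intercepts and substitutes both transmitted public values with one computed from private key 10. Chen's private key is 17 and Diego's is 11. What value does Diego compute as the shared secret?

Diego receives Mallory's public value M = 13^10 mod 127 instead of the honest one.
13^1 ≡ 13 (mod 127)
13^2 = (13^1)^2 ≡ 13^2 = 169 ≡ 42 (mod 127)
13^4 = (13^2)^2 ≡ 42^2 = 1764 ≡ 113 (mod 127)
13^8 = (13^4)^2 ≡ 113^2 = 12769 ≡ 69 (mod 127)
13^10 = 13^8 · 13^2 ≡ 69 · 42 ≡ 104 (mod 127).
So M = 104. Diego computes K = M^11 mod 127.
104^1 ≡ 104 (mod 127)
104^2 = (104^1)^2 ≡ 104^2 = 10816 ≡ 21 (mod 127)
104^4 = (104^2)^2 ≡ 21^2 = 441 ≡ 60 (mod 127)
104^8 = (104^4)^2 ≡ 60^2 = 3600 ≡ 44 (mod 127)
104^11 = 104^8 · 104^2 · 104^1 ≡ 44 · 21 · 104 ≡ 84 (mod 127).

84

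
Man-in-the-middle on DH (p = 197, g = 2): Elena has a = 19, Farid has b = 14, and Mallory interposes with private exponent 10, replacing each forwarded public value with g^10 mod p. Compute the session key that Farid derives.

Farid receives Mallory's public value M = 2^10 mod 197 instead of the honest one.
2^1 ≡ 2 (mod 197)
2^2 = (2^1)^2 ≡ 2^2 = 4 ≡ 4 (mod 197)
2^4 = (2^2)^2 ≡ 4^2 = 16 ≡ 16 (mod 197)
2^8 = (2^4)^2 ≡ 16^2 = 256 ≡ 59 (mod 197)
2^10 = 2^8 · 2^2 ≡ 59 · 4 ≡ 39 (mod 197).
So M = 39. Farid computes K = M^14 mod 197.
39^1 ≡ 39 (mod 197)
39^2 = (39^1)^2 ≡ 39^2 = 1521 ≡ 142 (mod 197)
39^4 = (39^2)^2 ≡ 142^2 = 20164 ≡ 70 (mod 197)
39^8 = (39^4)^2 ≡ 70^2 = 4900 ≡ 172 (mod 197)
39^14 = 39^8 · 39^4 · 39^2 ≡ 172 · 70 · 142 ≡ 114 (mod 197).

114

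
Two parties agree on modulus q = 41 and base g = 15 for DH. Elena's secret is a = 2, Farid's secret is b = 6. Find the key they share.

25

Elena sends A = g^a mod q = 15^2 mod 41.
15^1 ≡ 15 (mod 41)
15^2 = (15^1)^2 ≡ 15^2 = 225 ≡ 20 (mod 41)
So A = 20. Farid then computes K = A^b mod q = 20^6 mod 41.
20^1 ≡ 20 (mod 41)
20^2 = (20^1)^2 ≡ 20^2 = 400 ≡ 31 (mod 41)
20^4 = (20^2)^2 ≡ 31^2 = 961 ≡ 18 (mod 41)
20^6 = 20^4 · 20^2 ≡ 18 · 31 ≡ 25 (mod 41).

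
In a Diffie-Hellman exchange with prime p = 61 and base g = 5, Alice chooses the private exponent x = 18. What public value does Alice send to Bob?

58

Public value = 5^18 mod 61.
5^1 ≡ 5 (mod 61)
5^2 = (5^1)^2 ≡ 5^2 = 25 ≡ 25 (mod 61)
5^4 = (5^2)^2 ≡ 25^2 = 625 ≡ 15 (mod 61)
5^8 = (5^4)^2 ≡ 15^2 = 225 ≡ 42 (mod 61)
5^16 = (5^8)^2 ≡ 42^2 = 1764 ≡ 56 (mod 61)
5^18 = 5^16 · 5^2 ≡ 56 · 25 ≡ 58 (mod 61).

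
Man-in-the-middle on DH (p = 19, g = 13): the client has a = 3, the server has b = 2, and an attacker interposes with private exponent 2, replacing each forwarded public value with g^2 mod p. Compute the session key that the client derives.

11

The client receives an attacker's public value M = 13^2 mod 19 instead of the honest one.
13^1 ≡ 13 (mod 19)
13^2 = (13^1)^2 ≡ 13^2 = 169 ≡ 17 (mod 19)
So M = 17. The client computes K = M^3 mod 19.
17^1 ≡ 17 (mod 19)
17^2 = (17^1)^2 ≡ 17^2 = 289 ≡ 4 (mod 19)
17^3 = 17^2 · 17^1 ≡ 4 · 17 ≡ 11 (mod 19).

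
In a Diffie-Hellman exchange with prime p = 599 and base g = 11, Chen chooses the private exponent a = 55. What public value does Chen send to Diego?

Public value = 11^55 (mod 599).
11^1 ≡ 11 (mod 599)
11^2 = (11^1)^2 ≡ 11^2 = 121 ≡ 121 (mod 599)
11^4 = (11^2)^2 ≡ 121^2 = 14641 ≡ 265 (mod 599)
11^8 = (11^4)^2 ≡ 265^2 = 70225 ≡ 142 (mod 599)
11^16 = (11^8)^2 ≡ 142^2 = 20164 ≡ 397 (mod 599)
11^32 = (11^16)^2 ≡ 397^2 = 157609 ≡ 72 (mod 599)
11^55 = 11^32 · 11^16 · 11^4 · 11^2 · 11^1 ≡ 72 · 397 · 265 · 121 · 11 ≡ 554 (mod 599).

554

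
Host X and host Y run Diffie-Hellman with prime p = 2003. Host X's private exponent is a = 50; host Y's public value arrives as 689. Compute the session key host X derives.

1649

Shared key K = 689^50 mod 2003.
689^1 ≡ 689 (mod 2003)
689^2 = (689^1)^2 ≡ 689^2 = 474721 ≡ 10 (mod 2003)
689^4 = (689^2)^2 ≡ 10^2 = 100 ≡ 100 (mod 2003)
689^8 = (689^4)^2 ≡ 100^2 = 10000 ≡ 1988 (mod 2003)
689^16 = (689^8)^2 ≡ 1988^2 = 3952144 ≡ 225 (mod 2003)
689^32 = (689^16)^2 ≡ 225^2 = 50625 ≡ 550 (mod 2003)
689^50 = 689^32 · 689^16 · 689^2 ≡ 550 · 225 · 10 ≡ 1649 (mod 2003).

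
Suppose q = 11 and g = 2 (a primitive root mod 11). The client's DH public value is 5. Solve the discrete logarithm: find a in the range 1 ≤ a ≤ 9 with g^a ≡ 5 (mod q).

4

Try successive powers of 2 modulo 11:
2^1 ≡ 2
2^2 ≡ 4
2^3 ≡ 8
2^4 ≡ 5
Found: a = 4.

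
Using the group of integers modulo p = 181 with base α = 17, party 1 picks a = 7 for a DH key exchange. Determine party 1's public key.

89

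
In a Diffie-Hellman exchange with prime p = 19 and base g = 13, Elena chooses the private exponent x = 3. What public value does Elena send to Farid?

12

Public value = 13^3 (mod 19).
13^1 ≡ 13 (mod 19)
13^2 = (13^1)^2 ≡ 13^2 = 169 ≡ 17 (mod 19)
13^3 = 13^2 · 13^1 ≡ 17 · 13 ≡ 12 (mod 19).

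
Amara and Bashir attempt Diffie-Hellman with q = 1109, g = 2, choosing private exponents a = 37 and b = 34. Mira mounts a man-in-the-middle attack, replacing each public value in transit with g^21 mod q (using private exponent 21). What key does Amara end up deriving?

1061

Amara receives Mira's public value M = 2^21 mod 1109 instead of the honest one.
2^1 ≡ 2 (mod 1109)
2^2 = (2^1)^2 ≡ 2^2 = 4 ≡ 4 (mod 1109)
2^4 = (2^2)^2 ≡ 4^2 = 16 ≡ 16 (mod 1109)
2^8 = (2^4)^2 ≡ 16^2 = 256 ≡ 256 (mod 1109)
2^16 = (2^8)^2 ≡ 256^2 = 65536 ≡ 105 (mod 1109)
2^21 = 2^16 · 2^4 · 2^1 ≡ 105 · 16 · 2 ≡ 33 (mod 1109).
So M = 33. Amara computes K = M^37 mod 1109.
33^1 ≡ 33 (mod 1109)
33^2 = (33^1)^2 ≡ 33^2 = 1089 ≡ 1089 (mod 1109)
33^4 = (33^2)^2 ≡ 1089^2 = 1185921 ≡ 400 (mod 1109)
33^8 = (33^4)^2 ≡ 400^2 = 160000 ≡ 304 (mod 1109)
33^16 = (33^8)^2 ≡ 304^2 = 92416 ≡ 369 (mod 1109)
33^32 = (33^16)^2 ≡ 369^2 = 136161 ≡ 863 (mod 1109)
33^37 = 33^32 · 33^4 · 33^1 ≡ 863 · 400 · 33 ≡ 1061 (mod 1109).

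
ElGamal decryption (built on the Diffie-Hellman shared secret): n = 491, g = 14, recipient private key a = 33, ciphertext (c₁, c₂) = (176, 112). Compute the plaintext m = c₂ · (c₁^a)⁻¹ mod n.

Shared mask s = c₁^a mod n = 176^33 mod 491.
176^1 ≡ 176 (mod 491)
176^2 = (176^1)^2 ≡ 176^2 = 30976 ≡ 43 (mod 491)
176^4 = (176^2)^2 ≡ 43^2 = 1849 ≡ 376 (mod 491)
176^8 = (176^4)^2 ≡ 376^2 = 141376 ≡ 459 (mod 491)
176^16 = (176^8)^2 ≡ 459^2 = 210681 ≡ 42 (mod 491)
176^32 = (176^16)^2 ≡ 42^2 = 1764 ≡ 291 (mod 491)
176^33 = 176^32 · 176^1 ≡ 291 · 176 ≡ 152 (mod 491).
So s = 152; s⁻¹ ≡ 42 (mod 491).
m = c₂ · s⁻¹ mod 491 = 112 · 42 mod 491 = 285.

285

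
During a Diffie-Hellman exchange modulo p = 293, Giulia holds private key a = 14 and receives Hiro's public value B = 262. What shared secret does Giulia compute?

135

Shared key K = 262^14 mod 293.
262^1 ≡ 262 (mod 293)
262^2 = (262^1)^2 ≡ 262^2 = 68644 ≡ 82 (mod 293)
262^4 = (262^2)^2 ≡ 82^2 = 6724 ≡ 278 (mod 293)
262^8 = (262^4)^2 ≡ 278^2 = 77284 ≡ 225 (mod 293)
262^14 = 262^8 · 262^4 · 262^2 ≡ 225 · 278 · 82 ≡ 135 (mod 293).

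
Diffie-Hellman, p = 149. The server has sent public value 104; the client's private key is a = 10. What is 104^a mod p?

67

Shared key K = 104^10 mod 149.
104^1 ≡ 104 (mod 149)
104^2 = (104^1)^2 ≡ 104^2 = 10816 ≡ 88 (mod 149)
104^4 = (104^2)^2 ≡ 88^2 = 7744 ≡ 145 (mod 149)
104^8 = (104^4)^2 ≡ 145^2 = 21025 ≡ 16 (mod 149)
104^10 = 104^8 · 104^2 ≡ 16 · 88 ≡ 67 (mod 149).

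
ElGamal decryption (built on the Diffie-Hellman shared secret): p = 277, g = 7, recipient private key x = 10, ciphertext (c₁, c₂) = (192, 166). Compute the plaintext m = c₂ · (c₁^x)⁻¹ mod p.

128

Shared mask s = c₁^x mod p = 192^10 mod 277.
192^1 ≡ 192 (mod 277)
192^2 = (192^1)^2 ≡ 192^2 = 36864 ≡ 23 (mod 277)
192^4 = (192^2)^2 ≡ 23^2 = 529 ≡ 252 (mod 277)
192^8 = (192^4)^2 ≡ 252^2 = 63504 ≡ 71 (mod 277)
192^10 = 192^8 · 192^2 ≡ 71 · 23 ≡ 248 (mod 277).
So s = 248; s⁻¹ ≡ 191 (mod 277).
m = c₂ · s⁻¹ mod 277 = 166 · 191 mod 277 = 128.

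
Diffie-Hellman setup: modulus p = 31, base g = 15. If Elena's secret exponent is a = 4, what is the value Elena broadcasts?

Public value = 15^4 mod 31.
15^1 ≡ 15 (mod 31)
15^2 = (15^1)^2 ≡ 15^2 = 225 ≡ 8 (mod 31)
15^4 = (15^2)^2 ≡ 8^2 = 64 ≡ 2 (mod 31)

2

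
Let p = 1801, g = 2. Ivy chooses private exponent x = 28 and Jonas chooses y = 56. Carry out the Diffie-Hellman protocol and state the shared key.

999

Ivy sends A = g^x mod p = 2^28 mod 1801.
2^1 ≡ 2 (mod 1801)
2^2 = (2^1)^2 ≡ 2^2 = 4 ≡ 4 (mod 1801)
2^4 = (2^2)^2 ≡ 4^2 = 16 ≡ 16 (mod 1801)
2^8 = (2^4)^2 ≡ 16^2 = 256 ≡ 256 (mod 1801)
2^16 = (2^8)^2 ≡ 256^2 = 65536 ≡ 700 (mod 1801)
2^28 = 2^16 · 2^8 · 2^4 ≡ 700 · 256 · 16 ≡ 8 (mod 1801).
So A = 8. Jonas then computes K = A^y mod p = 8^56 mod 1801.
8^1 ≡ 8 (mod 1801)
8^2 = (8^1)^2 ≡ 8^2 = 64 ≡ 64 (mod 1801)
8^4 = (8^2)^2 ≡ 64^2 = 4096 ≡ 494 (mod 1801)
8^8 = (8^4)^2 ≡ 494^2 = 244036 ≡ 901 (mod 1801)
8^16 = (8^8)^2 ≡ 901^2 = 811801 ≡ 1351 (mod 1801)
8^32 = (8^16)^2 ≡ 1351^2 = 1825201 ≡ 788 (mod 1801)
8^56 = 8^32 · 8^16 · 8^8 ≡ 788 · 1351 · 901 ≡ 999 (mod 1801).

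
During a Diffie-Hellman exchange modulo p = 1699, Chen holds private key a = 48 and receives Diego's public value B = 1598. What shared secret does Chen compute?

1472

Shared key K = 1598^48 mod 1699.
1598^1 ≡ 1598 (mod 1699)
1598^2 = (1598^1)^2 ≡ 1598^2 = 2553604 ≡ 7 (mod 1699)
1598^4 = (1598^2)^2 ≡ 7^2 = 49 ≡ 49 (mod 1699)
1598^8 = (1598^4)^2 ≡ 49^2 = 2401 ≡ 702 (mod 1699)
1598^16 = (1598^8)^2 ≡ 702^2 = 492804 ≡ 94 (mod 1699)
1598^32 = (1598^16)^2 ≡ 94^2 = 8836 ≡ 341 (mod 1699)
1598^48 = 1598^32 · 1598^16 ≡ 341 · 94 ≡ 1472 (mod 1699).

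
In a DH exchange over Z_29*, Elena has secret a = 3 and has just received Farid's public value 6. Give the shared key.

13

Shared key K = 6^3 mod 29.
6^1 ≡ 6 (mod 29)
6^2 = (6^1)^2 ≡ 6^2 = 36 ≡ 7 (mod 29)
6^3 = 6^2 · 6^1 ≡ 7 · 6 ≡ 13 (mod 29).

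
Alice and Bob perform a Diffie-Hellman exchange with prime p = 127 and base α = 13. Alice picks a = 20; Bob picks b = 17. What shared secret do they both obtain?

Bob sends B = α^b mod p = 13^17 mod 127.
13^1 ≡ 13 (mod 127)
13^2 = (13^1)^2 ≡ 13^2 = 169 ≡ 42 (mod 127)
13^4 = (13^2)^2 ≡ 42^2 = 1764 ≡ 113 (mod 127)
13^8 = (13^4)^2 ≡ 113^2 = 12769 ≡ 69 (mod 127)
13^16 = (13^8)^2 ≡ 69^2 = 4761 ≡ 62 (mod 127)
13^17 = 13^16 · 13^1 ≡ 62 · 13 ≡ 44 (mod 127).
So B = 44. Alice then computes K = B^a mod p = 44^20 mod 127.
44^1 ≡ 44 (mod 127)
44^2 = (44^1)^2 ≡ 44^2 = 1936 ≡ 31 (mod 127)
44^4 = (44^2)^2 ≡ 31^2 = 961 ≡ 72 (mod 127)
44^8 = (44^4)^2 ≡ 72^2 = 5184 ≡ 104 (mod 127)
44^16 = (44^8)^2 ≡ 104^2 = 10816 ≡ 21 (mod 127)
44^20 = 44^16 · 44^4 ≡ 21 · 72 ≡ 115 (mod 127).

115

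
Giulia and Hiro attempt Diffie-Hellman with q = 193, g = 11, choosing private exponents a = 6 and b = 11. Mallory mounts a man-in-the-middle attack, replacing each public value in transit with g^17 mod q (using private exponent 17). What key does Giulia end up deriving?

Giulia receives Mallory's public value M = 11^17 mod 193 instead of the honest one.
11^1 ≡ 11 (mod 193)
11^2 = (11^1)^2 ≡ 11^2 = 121 ≡ 121 (mod 193)
11^4 = (11^2)^2 ≡ 121^2 = 14641 ≡ 166 (mod 193)
11^8 = (11^4)^2 ≡ 166^2 = 27556 ≡ 150 (mod 193)
11^16 = (11^8)^2 ≡ 150^2 = 22500 ≡ 112 (mod 193)
11^17 = 11^16 · 11^1 ≡ 112 · 11 ≡ 74 (mod 193).
So M = 74. Giulia computes K = M^6 mod 193.
74^1 ≡ 74 (mod 193)
74^2 = (74^1)^2 ≡ 74^2 = 5476 ≡ 72 (mod 193)
74^4 = (74^2)^2 ≡ 72^2 = 5184 ≡ 166 (mod 193)
74^6 = 74^4 · 74^2 ≡ 166 · 72 ≡ 179 (mod 193).

179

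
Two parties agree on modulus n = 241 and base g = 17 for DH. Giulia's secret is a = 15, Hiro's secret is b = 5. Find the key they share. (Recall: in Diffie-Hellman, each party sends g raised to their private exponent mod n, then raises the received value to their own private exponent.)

44

Giulia sends A = g^a mod n = 17^15 mod 241.
17^1 ≡ 17 (mod 241)
17^2 = (17^1)^2 ≡ 17^2 = 289 ≡ 48 (mod 241)
17^4 = (17^2)^2 ≡ 48^2 = 2304 ≡ 135 (mod 241)
17^8 = (17^4)^2 ≡ 135^2 = 18225 ≡ 150 (mod 241)
17^15 = 17^8 · 17^4 · 17^2 · 17^1 ≡ 150 · 135 · 48 · 17 ≡ 76 (mod 241).
So A = 76. Hiro then computes K = A^b mod n = 76^5 mod 241.
76^1 ≡ 76 (mod 241)
76^2 = (76^1)^2 ≡ 76^2 = 5776 ≡ 233 (mod 241)
76^4 = (76^2)^2 ≡ 233^2 = 54289 ≡ 64 (mod 241)
76^5 = 76^4 · 76^1 ≡ 64 · 76 ≡ 44 (mod 241).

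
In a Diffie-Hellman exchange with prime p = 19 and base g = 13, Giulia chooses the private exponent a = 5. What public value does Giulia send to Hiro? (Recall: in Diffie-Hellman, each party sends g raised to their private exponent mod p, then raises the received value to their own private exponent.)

14

Public value = 13^5 mod 19.
13^1 ≡ 13 (mod 19)
13^2 = (13^1)^2 ≡ 13^2 = 169 ≡ 17 (mod 19)
13^4 = (13^2)^2 ≡ 17^2 = 289 ≡ 4 (mod 19)
13^5 = 13^4 · 13^1 ≡ 4 · 13 ≡ 14 (mod 19).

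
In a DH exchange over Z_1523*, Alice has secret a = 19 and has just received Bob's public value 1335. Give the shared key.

999

Shared key K = 1335^19 mod 1523.
1335^1 ≡ 1335 (mod 1523)
1335^2 = (1335^1)^2 ≡ 1335^2 = 1782225 ≡ 315 (mod 1523)
1335^4 = (1335^2)^2 ≡ 315^2 = 99225 ≡ 230 (mod 1523)
1335^8 = (1335^4)^2 ≡ 230^2 = 52900 ≡ 1118 (mod 1523)
1335^16 = (1335^8)^2 ≡ 1118^2 = 1249924 ≡ 1064 (mod 1523)
1335^19 = 1335^16 · 1335^2 · 1335^1 ≡ 1064 · 315 · 1335 ≡ 999 (mod 1523).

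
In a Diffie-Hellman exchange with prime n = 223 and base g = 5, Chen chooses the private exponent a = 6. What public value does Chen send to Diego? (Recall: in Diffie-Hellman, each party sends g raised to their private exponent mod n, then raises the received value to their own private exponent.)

15

Public value = 5^6 mod 223.
5^1 ≡ 5 (mod 223)
5^2 = (5^1)^2 ≡ 5^2 = 25 ≡ 25 (mod 223)
5^4 = (5^2)^2 ≡ 25^2 = 625 ≡ 179 (mod 223)
5^6 = 5^4 · 5^2 ≡ 179 · 25 ≡ 15 (mod 223).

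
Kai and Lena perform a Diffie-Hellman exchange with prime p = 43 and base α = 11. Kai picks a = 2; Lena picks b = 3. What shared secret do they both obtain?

4

Lena sends B = α^b mod p = 11^3 mod 43.
11^1 ≡ 11 (mod 43)
11^2 = (11^1)^2 ≡ 11^2 = 121 ≡ 35 (mod 43)
11^3 = 11^2 · 11^1 ≡ 35 · 11 ≡ 41 (mod 43).
So B = 41. Kai then computes K = B^a mod p = 41^2 mod 43.
41^1 ≡ 41 (mod 43)
41^2 = (41^1)^2 ≡ 41^2 = 1681 ≡ 4 (mod 43)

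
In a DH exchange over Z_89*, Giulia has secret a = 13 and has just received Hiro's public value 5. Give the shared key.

40

Shared key K = 5^13 mod 89.
5^1 ≡ 5 (mod 89)
5^2 = (5^1)^2 ≡ 5^2 = 25 ≡ 25 (mod 89)
5^4 = (5^2)^2 ≡ 25^2 = 625 ≡ 2 (mod 89)
5^8 = (5^4)^2 ≡ 2^2 = 4 ≡ 4 (mod 89)
5^13 = 5^8 · 5^4 · 5^1 ≡ 4 · 2 · 5 ≡ 40 (mod 89).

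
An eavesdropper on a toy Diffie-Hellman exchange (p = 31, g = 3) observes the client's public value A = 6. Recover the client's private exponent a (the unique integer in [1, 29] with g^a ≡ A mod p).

Try successive powers of 3 modulo 31:
3^1 ≡ 3
3^2 ≡ 9
3^3 ≡ 27
3^4 ≡ 19
3^5 ≡ 26
3^6 ≡ 16
3^7 ≡ 17
3^8 ≡ 20
3^9 ≡ 29
3^10 ≡ 25
3^11 ≡ 13
3^12 ≡ 8
3^13 ≡ 24
3^14 ≡ 10
3^15 ≡ 30
3^16 ≡ 28
3^17 ≡ 22
3^18 ≡ 4
3^19 ≡ 12
3^20 ≡ 5
3^21 ≡ 15
3^22 ≡ 14
3^23 ≡ 11
3^24 ≡ 2
3^25 ≡ 6
Found: a = 25.

25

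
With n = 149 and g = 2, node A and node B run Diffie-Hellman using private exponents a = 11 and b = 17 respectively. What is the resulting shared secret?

122

Node A sends A = g^a mod n = 2^11 mod 149.
2^1 ≡ 2 (mod 149)
2^2 = (2^1)^2 ≡ 2^2 = 4 ≡ 4 (mod 149)
2^4 = (2^2)^2 ≡ 4^2 = 16 ≡ 16 (mod 149)
2^8 = (2^4)^2 ≡ 16^2 = 256 ≡ 107 (mod 149)
2^11 = 2^8 · 2^2 · 2^1 ≡ 107 · 4 · 2 ≡ 111 (mod 149).
So A = 111. Node B then computes K = A^b mod n = 111^17 mod 149.
111^1 ≡ 111 (mod 149)
111^2 = (111^1)^2 ≡ 111^2 = 12321 ≡ 103 (mod 149)
111^4 = (111^2)^2 ≡ 103^2 = 10609 ≡ 30 (mod 149)
111^8 = (111^4)^2 ≡ 30^2 = 900 ≡ 6 (mod 149)
111^16 = (111^8)^2 ≡ 6^2 = 36 ≡ 36 (mod 149)
111^17 = 111^16 · 111^1 ≡ 36 · 111 ≡ 122 (mod 149).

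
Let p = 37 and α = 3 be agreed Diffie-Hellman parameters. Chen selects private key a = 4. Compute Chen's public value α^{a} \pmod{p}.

Public value = 3^{4} \pmod{37}.
3^1 ≡ 3 (mod 37)
3^2 = (3^1)^2 ≡ 3^2 = 9 ≡ 9 (mod 37)
3^4 = (3^2)^2 ≡ 9^2 = 81 ≡ 7 (mod 37)

7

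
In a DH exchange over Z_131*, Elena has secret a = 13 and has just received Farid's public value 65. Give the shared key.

Shared key K = 65^13 mod 131.
65^1 ≡ 65 (mod 131)
65^2 = (65^1)^2 ≡ 65^2 = 4225 ≡ 33 (mod 131)
65^4 = (65^2)^2 ≡ 33^2 = 1089 ≡ 41 (mod 131)
65^8 = (65^4)^2 ≡ 41^2 = 1681 ≡ 109 (mod 131)
65^13 = 65^8 · 65^4 · 65^1 ≡ 109 · 41 · 65 ≡ 58 (mod 131).

58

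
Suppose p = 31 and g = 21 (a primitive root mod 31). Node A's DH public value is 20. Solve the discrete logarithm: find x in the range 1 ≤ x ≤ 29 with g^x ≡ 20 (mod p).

Try successive powers of 21 modulo 31:
21^1 ≡ 21
21^2 ≡ 7
21^3 ≡ 23
21^4 ≡ 18
21^5 ≡ 6
21^6 ≡ 2
21^7 ≡ 11
21^8 ≡ 14
21^9 ≡ 15
21^10 ≡ 5
21^11 ≡ 12
21^12 ≡ 4
21^13 ≡ 22
21^14 ≡ 28
21^15 ≡ 30
21^16 ≡ 10
21^17 ≡ 24
21^18 ≡ 8
21^19 ≡ 13
21^20 ≡ 25
21^21 ≡ 29
21^22 ≡ 20
Found: x = 22.

22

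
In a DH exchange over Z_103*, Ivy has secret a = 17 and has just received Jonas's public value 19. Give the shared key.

Shared key K = 19^17 mod 103.
19^1 ≡ 19 (mod 103)
19^2 = (19^1)^2 ≡ 19^2 = 361 ≡ 52 (mod 103)
19^4 = (19^2)^2 ≡ 52^2 = 2704 ≡ 26 (mod 103)
19^8 = (19^4)^2 ≡ 26^2 = 676 ≡ 58 (mod 103)
19^16 = (19^8)^2 ≡ 58^2 = 3364 ≡ 68 (mod 103)
19^17 = 19^16 · 19^1 ≡ 68 · 19 ≡ 56 (mod 103).

56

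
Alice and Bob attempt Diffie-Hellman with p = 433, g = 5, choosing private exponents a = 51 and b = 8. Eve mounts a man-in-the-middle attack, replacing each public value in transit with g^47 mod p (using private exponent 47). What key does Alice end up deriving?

134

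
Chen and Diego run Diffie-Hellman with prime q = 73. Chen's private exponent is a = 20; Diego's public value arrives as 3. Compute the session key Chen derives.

64

Shared key K = 3^20 mod 73.
3^1 ≡ 3 (mod 73)
3^2 = (3^1)^2 ≡ 3^2 = 9 ≡ 9 (mod 73)
3^4 = (3^2)^2 ≡ 9^2 = 81 ≡ 8 (mod 73)
3^8 = (3^4)^2 ≡ 8^2 = 64 ≡ 64 (mod 73)
3^16 = (3^8)^2 ≡ 64^2 = 4096 ≡ 8 (mod 73)
3^20 = 3^16 · 3^4 ≡ 8 · 8 ≡ 64 (mod 73).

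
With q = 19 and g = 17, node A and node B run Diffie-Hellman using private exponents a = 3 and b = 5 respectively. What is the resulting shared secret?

7

Node B sends B = g^b mod q = 17^5 mod 19.
17^1 ≡ 17 (mod 19)
17^2 = (17^1)^2 ≡ 17^2 = 289 ≡ 4 (mod 19)
17^4 = (17^2)^2 ≡ 4^2 = 16 ≡ 16 (mod 19)
17^5 = 17^4 · 17^1 ≡ 16 · 17 ≡ 6 (mod 19).
So B = 6. Node A then computes K = B^a mod q = 6^3 mod 19.
6^1 ≡ 6 (mod 19)
6^2 = (6^1)^2 ≡ 6^2 = 36 ≡ 17 (mod 19)
6^3 = 6^2 · 6^1 ≡ 17 · 6 ≡ 7 (mod 19).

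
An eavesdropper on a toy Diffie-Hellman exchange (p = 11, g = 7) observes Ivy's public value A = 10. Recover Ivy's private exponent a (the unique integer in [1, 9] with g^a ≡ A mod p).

5

Try successive powers of 7 modulo 11:
7^1 ≡ 7
7^2 ≡ 5
7^3 ≡ 2
7^4 ≡ 3
7^5 ≡ 10
Found: a = 5.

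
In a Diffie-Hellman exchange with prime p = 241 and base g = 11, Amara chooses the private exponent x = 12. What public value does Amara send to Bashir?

177

Public value = 11^12 mod 241.
11^1 ≡ 11 (mod 241)
11^2 = (11^1)^2 ≡ 11^2 = 121 ≡ 121 (mod 241)
11^4 = (11^2)^2 ≡ 121^2 = 14641 ≡ 181 (mod 241)
11^8 = (11^4)^2 ≡ 181^2 = 32761 ≡ 226 (mod 241)
11^12 = 11^8 · 11^4 ≡ 226 · 181 ≡ 177 (mod 241).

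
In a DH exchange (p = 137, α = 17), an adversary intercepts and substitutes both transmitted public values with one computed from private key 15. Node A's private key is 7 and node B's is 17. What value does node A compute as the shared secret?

Node A receives an adversary's public value M = 17^15 mod 137 instead of the honest one.
17^1 ≡ 17 (mod 137)
17^2 = (17^1)^2 ≡ 17^2 = 289 ≡ 15 (mod 137)
17^4 = (17^2)^2 ≡ 15^2 = 225 ≡ 88 (mod 137)
17^8 = (17^4)^2 ≡ 88^2 = 7744 ≡ 72 (mod 137)
17^15 = 17^8 · 17^4 · 17^2 · 17^1 ≡ 72 · 88 · 15 · 17 ≡ 39 (mod 137).
So M = 39. Node A computes K = M^7 mod 137.
39^1 ≡ 39 (mod 137)
39^2 = (39^1)^2 ≡ 39^2 = 1521 ≡ 14 (mod 137)
39^4 = (39^2)^2 ≡ 14^2 = 196 ≡ 59 (mod 137)
39^7 = 39^4 · 39^2 · 39^1 ≡ 59 · 14 · 39 ≡ 19 (mod 137).

19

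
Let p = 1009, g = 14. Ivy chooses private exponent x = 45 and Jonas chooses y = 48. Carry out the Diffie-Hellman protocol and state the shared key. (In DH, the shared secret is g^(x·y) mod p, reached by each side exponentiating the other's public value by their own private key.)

Ivy sends A = g^x mod p = 14^45 mod 1009.
14^1 ≡ 14 (mod 1009)
14^2 = (14^1)^2 ≡ 14^2 = 196 ≡ 196 (mod 1009)
14^4 = (14^2)^2 ≡ 196^2 = 38416 ≡ 74 (mod 1009)
14^8 = (14^4)^2 ≡ 74^2 = 5476 ≡ 431 (mod 1009)
14^16 = (14^8)^2 ≡ 431^2 = 185761 ≡ 105 (mod 1009)
14^32 = (14^16)^2 ≡ 105^2 = 11025 ≡ 935 (mod 1009)
14^45 = 14^32 · 14^8 · 14^4 · 14^1 ≡ 935 · 431 · 74 · 14 ≡ 548 (mod 1009).
So A = 548. Jonas then computes K = A^y mod p = 548^48 mod 1009.
548^1 ≡ 548 (mod 1009)
548^2 = (548^1)^2 ≡ 548^2 = 300304 ≡ 631 (mod 1009)
548^4 = (548^2)^2 ≡ 631^2 = 398161 ≡ 615 (mod 1009)
548^8 = (548^4)^2 ≡ 615^2 = 378225 ≡ 859 (mod 1009)
548^16 = (548^8)^2 ≡ 859^2 = 737881 ≡ 302 (mod 1009)
548^32 = (548^16)^2 ≡ 302^2 = 91204 ≡ 394 (mod 1009)
548^48 = 548^32 · 548^16 ≡ 394 · 302 ≡ 935 (mod 1009).

935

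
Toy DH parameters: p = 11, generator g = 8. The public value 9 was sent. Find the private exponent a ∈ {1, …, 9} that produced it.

Try successive powers of 8 modulo 11:
8^1 ≡ 8
8^2 ≡ 9
Found: a = 2.

2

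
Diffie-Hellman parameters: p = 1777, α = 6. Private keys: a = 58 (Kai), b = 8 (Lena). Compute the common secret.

285

Lena sends B = α^b mod p = 6^8 mod 1777.
6^1 ≡ 6 (mod 1777)
6^2 = (6^1)^2 ≡ 6^2 = 36 ≡ 36 (mod 1777)
6^4 = (6^2)^2 ≡ 36^2 = 1296 ≡ 1296 (mod 1777)
6^8 = (6^4)^2 ≡ 1296^2 = 1679616 ≡ 351 (mod 1777)
So B = 351. Kai then computes K = B^a mod p = 351^58 mod 1777.
351^1 ≡ 351 (mod 1777)
351^2 = (351^1)^2 ≡ 351^2 = 123201 ≡ 588 (mod 1777)
351^4 = (351^2)^2 ≡ 588^2 = 345744 ≡ 1006 (mod 1777)
351^8 = (351^4)^2 ≡ 1006^2 = 1012036 ≡ 923 (mod 1777)
351^16 = (351^8)^2 ≡ 923^2 = 851929 ≡ 746 (mod 1777)
351^32 = (351^16)^2 ≡ 746^2 = 556516 ≡ 315 (mod 1777)
351^58 = 351^32 · 351^16 · 351^8 · 351^2 ≡ 315 · 746 · 923 · 588 ≡ 285 (mod 1777).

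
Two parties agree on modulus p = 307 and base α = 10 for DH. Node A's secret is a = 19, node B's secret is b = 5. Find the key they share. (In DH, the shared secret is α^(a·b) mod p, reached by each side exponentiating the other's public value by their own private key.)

293

Node A sends A = α^a mod p = 10^19 mod 307.
10^1 ≡ 10 (mod 307)
10^2 = (10^1)^2 ≡ 10^2 = 100 ≡ 100 (mod 307)
10^4 = (10^2)^2 ≡ 100^2 = 10000 ≡ 176 (mod 307)
10^8 = (10^4)^2 ≡ 176^2 = 30976 ≡ 276 (mod 307)
10^16 = (10^8)^2 ≡ 276^2 = 76176 ≡ 40 (mod 307)
10^19 = 10^16 · 10^2 · 10^1 ≡ 40 · 100 · 10 ≡ 90 (mod 307).
So A = 90. Node B then computes K = A^b mod p = 90^5 mod 307.
90^1 ≡ 90 (mod 307)
90^2 = (90^1)^2 ≡ 90^2 = 8100 ≡ 118 (mod 307)
90^4 = (90^2)^2 ≡ 118^2 = 13924 ≡ 109 (mod 307)
90^5 = 90^4 · 90^1 ≡ 109 · 90 ≡ 293 (mod 307).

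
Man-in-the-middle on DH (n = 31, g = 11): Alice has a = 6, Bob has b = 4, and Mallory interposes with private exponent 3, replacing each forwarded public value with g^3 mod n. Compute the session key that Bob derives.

16

Bob receives Mallory's public value M = 11^3 mod 31 instead of the honest one.
11^1 ≡ 11 (mod 31)
11^2 = (11^1)^2 ≡ 11^2 = 121 ≡ 28 (mod 31)
11^3 = 11^2 · 11^1 ≡ 28 · 11 ≡ 29 (mod 31).
So M = 29. Bob computes K = M^4 mod 31.
29^1 ≡ 29 (mod 31)
29^2 = (29^1)^2 ≡ 29^2 = 841 ≡ 4 (mod 31)
29^4 = (29^2)^2 ≡ 4^2 = 16 ≡ 16 (mod 31)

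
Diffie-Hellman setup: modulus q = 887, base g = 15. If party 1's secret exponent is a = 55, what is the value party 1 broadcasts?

446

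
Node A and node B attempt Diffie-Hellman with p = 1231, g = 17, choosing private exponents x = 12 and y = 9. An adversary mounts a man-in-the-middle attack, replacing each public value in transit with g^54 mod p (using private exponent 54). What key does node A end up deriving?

86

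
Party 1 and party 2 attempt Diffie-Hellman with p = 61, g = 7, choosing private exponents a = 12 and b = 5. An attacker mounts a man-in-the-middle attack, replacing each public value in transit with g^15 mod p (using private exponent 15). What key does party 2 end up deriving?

11

Party 2 receives an attacker's public value M = 7^15 mod 61 instead of the honest one.
7^1 ≡ 7 (mod 61)
7^2 = (7^1)^2 ≡ 7^2 = 49 ≡ 49 (mod 61)
7^4 = (7^2)^2 ≡ 49^2 = 2401 ≡ 22 (mod 61)
7^8 = (7^4)^2 ≡ 22^2 = 484 ≡ 57 (mod 61)
7^15 = 7^8 · 7^4 · 7^2 · 7^1 ≡ 57 · 22 · 49 · 7 ≡ 11 (mod 61).
So M = 11. Party 2 computes K = M^5 mod 61.
11^1 ≡ 11 (mod 61)
11^2 = (11^1)^2 ≡ 11^2 = 121 ≡ 60 (mod 61)
11^4 = (11^2)^2 ≡ 60^2 = 3600 ≡ 1 (mod 61)
11^5 = 11^4 · 11^1 ≡ 1 · 11 ≡ 11 (mod 61).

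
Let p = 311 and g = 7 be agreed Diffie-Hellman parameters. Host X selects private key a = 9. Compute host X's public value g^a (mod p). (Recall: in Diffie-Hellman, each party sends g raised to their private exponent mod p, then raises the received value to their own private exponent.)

Public value = 7^9 (mod 311).
7^1 ≡ 7 (mod 311)
7^2 = (7^1)^2 ≡ 7^2 = 49 ≡ 49 (mod 311)
7^4 = (7^2)^2 ≡ 49^2 = 2401 ≡ 224 (mod 311)
7^8 = (7^4)^2 ≡ 224^2 = 50176 ≡ 105 (mod 311)
7^9 = 7^8 · 7^1 ≡ 105 · 7 ≡ 113 (mod 311).

113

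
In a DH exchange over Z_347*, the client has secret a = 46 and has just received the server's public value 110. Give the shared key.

Shared key K = 110^46 mod 347.
110^1 ≡ 110 (mod 347)
110^2 = (110^1)^2 ≡ 110^2 = 12100 ≡ 302 (mod 347)
110^4 = (110^2)^2 ≡ 302^2 = 91204 ≡ 290 (mod 347)
110^8 = (110^4)^2 ≡ 290^2 = 84100 ≡ 126 (mod 347)
110^16 = (110^8)^2 ≡ 126^2 = 15876 ≡ 261 (mod 347)
110^32 = (110^16)^2 ≡ 261^2 = 68121 ≡ 109 (mod 347)
110^46 = 110^32 · 110^8 · 110^4 · 110^2 ≡ 109 · 126 · 290 · 302 ≡ 270 (mod 347).

270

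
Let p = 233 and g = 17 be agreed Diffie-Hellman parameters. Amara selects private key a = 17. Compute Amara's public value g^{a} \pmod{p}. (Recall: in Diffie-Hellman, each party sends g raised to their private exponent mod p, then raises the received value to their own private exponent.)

166

Public value = 17^{17} \pmod{233}.
17^1 ≡ 17 (mod 233)
17^2 = (17^1)^2 ≡ 17^2 = 289 ≡ 56 (mod 233)
17^4 = (17^2)^2 ≡ 56^2 = 3136 ≡ 107 (mod 233)
17^8 = (17^4)^2 ≡ 107^2 = 11449 ≡ 32 (mod 233)
17^16 = (17^8)^2 ≡ 32^2 = 1024 ≡ 92 (mod 233)
17^17 = 17^16 · 17^1 ≡ 92 · 17 ≡ 166 (mod 233).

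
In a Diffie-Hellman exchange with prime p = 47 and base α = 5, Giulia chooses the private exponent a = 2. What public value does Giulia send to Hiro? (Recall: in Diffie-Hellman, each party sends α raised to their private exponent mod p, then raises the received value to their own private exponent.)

25

Public value = 5^2 (mod 47).
5^1 ≡ 5 (mod 47)
5^2 = (5^1)^2 ≡ 5^2 = 25 ≡ 25 (mod 47)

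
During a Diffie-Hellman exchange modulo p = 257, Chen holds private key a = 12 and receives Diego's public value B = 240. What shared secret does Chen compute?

193

Shared key K = 240^12 mod 257.
240^1 ≡ 240 (mod 257)
240^2 = (240^1)^2 ≡ 240^2 = 57600 ≡ 32 (mod 257)
240^4 = (240^2)^2 ≡ 32^2 = 1024 ≡ 253 (mod 257)
240^8 = (240^4)^2 ≡ 253^2 = 64009 ≡ 16 (mod 257)
240^12 = 240^8 · 240^4 ≡ 16 · 253 ≡ 193 (mod 257).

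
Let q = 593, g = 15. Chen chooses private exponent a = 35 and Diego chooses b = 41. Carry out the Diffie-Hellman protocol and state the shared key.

Chen sends A = g^a mod q = 15^35 mod 593.
15^1 ≡ 15 (mod 593)
15^2 = (15^1)^2 ≡ 15^2 = 225 ≡ 225 (mod 593)
15^4 = (15^2)^2 ≡ 225^2 = 50625 ≡ 220 (mod 593)
15^8 = (15^4)^2 ≡ 220^2 = 48400 ≡ 367 (mod 593)
15^16 = (15^8)^2 ≡ 367^2 = 134689 ≡ 78 (mod 593)
15^32 = (15^16)^2 ≡ 78^2 = 6084 ≡ 154 (mod 593)
15^35 = 15^32 · 15^2 · 15^1 ≡ 154 · 225 · 15 ≡ 282 (mod 593).
So A = 282. Diego then computes K = A^b mod q = 282^41 mod 593.
282^1 ≡ 282 (mod 593)
282^2 = (282^1)^2 ≡ 282^2 = 79524 ≡ 62 (mod 593)
282^4 = (282^2)^2 ≡ 62^2 = 3844 ≡ 286 (mod 593)
282^8 = (282^4)^2 ≡ 286^2 = 81796 ≡ 555 (mod 593)
282^16 = (282^8)^2 ≡ 555^2 = 308025 ≡ 258 (mod 593)
282^32 = (282^16)^2 ≡ 258^2 = 66564 ≡ 148 (mod 593)
282^41 = 282^32 · 282^8 · 282^1 ≡ 148 · 555 · 282 ≡ 307 (mod 593).

307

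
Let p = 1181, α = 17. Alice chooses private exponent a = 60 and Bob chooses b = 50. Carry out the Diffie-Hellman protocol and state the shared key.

101

Bob sends B = α^b mod p = 17^50 mod 1181.
17^1 ≡ 17 (mod 1181)
17^2 = (17^1)^2 ≡ 17^2 = 289 ≡ 289 (mod 1181)
17^4 = (17^2)^2 ≡ 289^2 = 83521 ≡ 851 (mod 1181)
17^8 = (17^4)^2 ≡ 851^2 = 724201 ≡ 248 (mod 1181)
17^16 = (17^8)^2 ≡ 248^2 = 61504 ≡ 92 (mod 1181)
17^32 = (17^16)^2 ≡ 92^2 = 8464 ≡ 197 (mod 1181)
17^50 = 17^32 · 17^16 · 17^2 ≡ 197 · 92 · 289 ≡ 101 (mod 1181).
So B = 101. Alice then computes K = B^a mod p = 101^60 mod 1181.
101^1 ≡ 101 (mod 1181)
101^2 = (101^1)^2 ≡ 101^2 = 10201 ≡ 753 (mod 1181)
101^4 = (101^2)^2 ≡ 753^2 = 567009 ≡ 129 (mod 1181)
101^8 = (101^4)^2 ≡ 129^2 = 16641 ≡ 107 (mod 1181)
101^16 = (101^8)^2 ≡ 107^2 = 11449 ≡ 820 (mod 1181)
101^32 = (101^16)^2 ≡ 820^2 = 672400 ≡ 411 (mod 1181)
101^60 = 101^32 · 101^16 · 101^8 · 101^4 ≡ 411 · 820 · 107 · 129 ≡ 101 (mod 1181).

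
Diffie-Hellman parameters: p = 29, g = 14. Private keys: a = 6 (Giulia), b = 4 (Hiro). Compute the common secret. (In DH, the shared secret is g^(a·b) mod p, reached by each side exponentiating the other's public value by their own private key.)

Hiro sends B = g^b mod p = 14^4 mod 29.
14^1 ≡ 14 (mod 29)
14^2 = (14^1)^2 ≡ 14^2 = 196 ≡ 22 (mod 29)
14^4 = (14^2)^2 ≡ 22^2 = 484 ≡ 20 (mod 29)
So B = 20. Giulia then computes K = B^a mod p = 20^6 mod 29.
20^1 ≡ 20 (mod 29)
20^2 = (20^1)^2 ≡ 20^2 = 400 ≡ 23 (mod 29)
20^4 = (20^2)^2 ≡ 23^2 = 529 ≡ 7 (mod 29)
20^6 = 20^4 · 20^2 ≡ 7 · 23 ≡ 16 (mod 29).

16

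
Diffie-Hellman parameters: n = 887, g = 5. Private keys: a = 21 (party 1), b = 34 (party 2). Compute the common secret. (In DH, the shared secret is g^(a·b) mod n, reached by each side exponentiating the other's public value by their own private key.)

Party 2 sends B = g^b mod n = 5^34 mod 887.
5^1 ≡ 5 (mod 887)
5^2 = (5^1)^2 ≡ 5^2 = 25 ≡ 25 (mod 887)
5^4 = (5^2)^2 ≡ 25^2 = 625 ≡ 625 (mod 887)
5^8 = (5^4)^2 ≡ 625^2 = 390625 ≡ 345 (mod 887)
5^16 = (5^8)^2 ≡ 345^2 = 119025 ≡ 167 (mod 887)
5^32 = (5^16)^2 ≡ 167^2 = 27889 ≡ 392 (mod 887)
5^34 = 5^32 · 5^2 ≡ 392 · 25 ≡ 43 (mod 887).
So B = 43. Party 1 then computes K = B^a mod n = 43^21 mod 887.
43^1 ≡ 43 (mod 887)
43^2 = (43^1)^2 ≡ 43^2 = 1849 ≡ 75 (mod 887)
43^4 = (43^2)^2 ≡ 75^2 = 5625 ≡ 303 (mod 887)
43^8 = (43^4)^2 ≡ 303^2 = 91809 ≡ 448 (mod 887)
43^16 = (43^8)^2 ≡ 448^2 = 200704 ≡ 242 (mod 887)
43^21 = 43^16 · 43^4 · 43^1 ≡ 242 · 303 · 43 ≡ 620 (mod 887).

620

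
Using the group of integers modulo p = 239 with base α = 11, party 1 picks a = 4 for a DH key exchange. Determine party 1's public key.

62

Public value = 11^4 mod 239.
11^1 ≡ 11 (mod 239)
11^2 = (11^1)^2 ≡ 11^2 = 121 ≡ 121 (mod 239)
11^4 = (11^2)^2 ≡ 121^2 = 14641 ≡ 62 (mod 239)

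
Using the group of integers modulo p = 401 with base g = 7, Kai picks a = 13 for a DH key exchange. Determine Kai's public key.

Public value = 7^13 mod 401.
7^1 ≡ 7 (mod 401)
7^2 = (7^1)^2 ≡ 7^2 = 49 ≡ 49 (mod 401)
7^4 = (7^2)^2 ≡ 49^2 = 2401 ≡ 396 (mod 401)
7^8 = (7^4)^2 ≡ 396^2 = 156816 ≡ 25 (mod 401)
7^13 = 7^8 · 7^4 · 7^1 ≡ 25 · 396 · 7 ≡ 328 (mod 401).

328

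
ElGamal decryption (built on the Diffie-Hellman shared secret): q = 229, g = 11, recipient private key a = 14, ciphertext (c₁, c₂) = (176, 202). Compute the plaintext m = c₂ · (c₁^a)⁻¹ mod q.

186

Shared mask s = c₁^a mod q = 176^14 mod 229.
176^1 ≡ 176 (mod 229)
176^2 = (176^1)^2 ≡ 176^2 = 30976 ≡ 61 (mod 229)
176^4 = (176^2)^2 ≡ 61^2 = 3721 ≡ 57 (mod 229)
176^8 = (176^4)^2 ≡ 57^2 = 3249 ≡ 43 (mod 229)
176^14 = 176^8 · 176^4 · 176^2 ≡ 43 · 57 · 61 ≡ 203 (mod 229).
So s = 203; s⁻¹ ≡ 44 (mod 229).
m = c₂ · s⁻¹ mod 229 = 202 · 44 mod 229 = 186.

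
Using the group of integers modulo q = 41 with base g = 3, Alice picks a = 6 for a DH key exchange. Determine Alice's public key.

32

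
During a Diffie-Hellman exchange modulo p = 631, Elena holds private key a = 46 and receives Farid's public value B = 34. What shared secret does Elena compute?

5

Shared key K = 34^46 mod 631.
34^1 ≡ 34 (mod 631)
34^2 = (34^1)^2 ≡ 34^2 = 1156 ≡ 525 (mod 631)
34^4 = (34^2)^2 ≡ 525^2 = 275625 ≡ 509 (mod 631)
34^8 = (34^4)^2 ≡ 509^2 = 259081 ≡ 371 (mod 631)
34^16 = (34^8)^2 ≡ 371^2 = 137641 ≡ 83 (mod 631)
34^32 = (34^16)^2 ≡ 83^2 = 6889 ≡ 579 (mod 631)
34^46 = 34^32 · 34^8 · 34^4 · 34^2 ≡ 579 · 371 · 509 · 525 ≡ 5 (mod 631).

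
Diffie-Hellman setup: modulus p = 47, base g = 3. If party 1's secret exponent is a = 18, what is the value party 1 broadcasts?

Public value = 3^18 mod 47.
3^1 ≡ 3 (mod 47)
3^2 = (3^1)^2 ≡ 3^2 = 9 ≡ 9 (mod 47)
3^4 = (3^2)^2 ≡ 9^2 = 81 ≡ 34 (mod 47)
3^8 = (3^4)^2 ≡ 34^2 = 1156 ≡ 28 (mod 47)
3^16 = (3^8)^2 ≡ 28^2 = 784 ≡ 32 (mod 47)
3^18 = 3^16 · 3^2 ≡ 32 · 9 ≡ 6 (mod 47).

6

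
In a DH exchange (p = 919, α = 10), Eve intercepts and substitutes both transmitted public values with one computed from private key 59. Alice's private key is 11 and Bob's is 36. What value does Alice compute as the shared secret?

219

Alice receives Eve's public value M = 10^59 mod 919 instead of the honest one.
10^1 ≡ 10 (mod 919)
10^2 = (10^1)^2 ≡ 10^2 = 100 ≡ 100 (mod 919)
10^4 = (10^2)^2 ≡ 100^2 = 10000 ≡ 810 (mod 919)
10^8 = (10^4)^2 ≡ 810^2 = 656100 ≡ 853 (mod 919)
10^16 = (10^8)^2 ≡ 853^2 = 727609 ≡ 680 (mod 919)
10^32 = (10^16)^2 ≡ 680^2 = 462400 ≡ 143 (mod 919)
10^59 = 10^32 · 10^16 · 10^8 · 10^2 · 10^1 ≡ 143 · 680 · 853 · 100 · 10 ≡ 176 (mod 919).
So M = 176. Alice computes K = M^11 mod 919.
176^1 ≡ 176 (mod 919)
176^2 = (176^1)^2 ≡ 176^2 = 30976 ≡ 649 (mod 919)
176^4 = (176^2)^2 ≡ 649^2 = 421201 ≡ 299 (mod 919)
176^8 = (176^4)^2 ≡ 299^2 = 89401 ≡ 258 (mod 919)
176^11 = 176^8 · 176^2 · 176^1 ≡ 258 · 649 · 176 ≡ 219 (mod 919).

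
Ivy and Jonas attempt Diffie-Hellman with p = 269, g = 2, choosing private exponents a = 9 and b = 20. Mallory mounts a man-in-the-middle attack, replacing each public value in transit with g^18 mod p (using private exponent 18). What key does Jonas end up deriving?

117

Jonas receives Mallory's public value M = 2^18 mod 269 instead of the honest one.
2^1 ≡ 2 (mod 269)
2^2 = (2^1)^2 ≡ 2^2 = 4 ≡ 4 (mod 269)
2^4 = (2^2)^2 ≡ 4^2 = 16 ≡ 16 (mod 269)
2^8 = (2^4)^2 ≡ 16^2 = 256 ≡ 256 (mod 269)
2^16 = (2^8)^2 ≡ 256^2 = 65536 ≡ 169 (mod 269)
2^18 = 2^16 · 2^2 ≡ 169 · 4 ≡ 138 (mod 269).
So M = 138. Jonas computes K = M^20 mod 269.
138^1 ≡ 138 (mod 269)
138^2 = (138^1)^2 ≡ 138^2 = 19044 ≡ 214 (mod 269)
138^4 = (138^2)^2 ≡ 214^2 = 45796 ≡ 66 (mod 269)
138^8 = (138^4)^2 ≡ 66^2 = 4356 ≡ 52 (mod 269)
138^16 = (138^8)^2 ≡ 52^2 = 2704 ≡ 14 (mod 269)
138^20 = 138^16 · 138^4 ≡ 14 · 66 ≡ 117 (mod 269).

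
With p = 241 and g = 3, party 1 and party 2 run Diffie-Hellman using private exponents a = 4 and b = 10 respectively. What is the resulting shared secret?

15

Party 2 sends B = g^b mod p = 3^10 mod 241.
3^1 ≡ 3 (mod 241)
3^2 = (3^1)^2 ≡ 3^2 = 9 ≡ 9 (mod 241)
3^4 = (3^2)^2 ≡ 9^2 = 81 ≡ 81 (mod 241)
3^8 = (3^4)^2 ≡ 81^2 = 6561 ≡ 54 (mod 241)
3^10 = 3^8 · 3^2 ≡ 54 · 9 ≡ 4 (mod 241).
So B = 4. Party 1 then computes K = B^a mod p = 4^4 mod 241.
4^1 ≡ 4 (mod 241)
4^2 = (4^1)^2 ≡ 4^2 = 16 ≡ 16 (mod 241)
4^4 = (4^2)^2 ≡ 16^2 = 256 ≡ 15 (mod 241)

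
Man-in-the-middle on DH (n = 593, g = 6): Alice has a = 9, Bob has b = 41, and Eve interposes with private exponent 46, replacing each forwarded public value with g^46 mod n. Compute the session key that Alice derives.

136

Alice receives Eve's public value M = 6^46 mod 593 instead of the honest one.
6^1 ≡ 6 (mod 593)
6^2 = (6^1)^2 ≡ 6^2 = 36 ≡ 36 (mod 593)
6^4 = (6^2)^2 ≡ 36^2 = 1296 ≡ 110 (mod 593)
6^8 = (6^4)^2 ≡ 110^2 = 12100 ≡ 240 (mod 593)
6^16 = (6^8)^2 ≡ 240^2 = 57600 ≡ 79 (mod 593)
6^32 = (6^16)^2 ≡ 79^2 = 6241 ≡ 311 (mod 593)
6^46 = 6^32 · 6^8 · 6^4 · 6^2 ≡ 311 · 240 · 110 · 36 ≡ 73 (mod 593).
So M = 73. Alice computes K = M^9 mod 593.
73^1 ≡ 73 (mod 593)
73^2 = (73^1)^2 ≡ 73^2 = 5329 ≡ 585 (mod 593)
73^4 = (73^2)^2 ≡ 585^2 = 342225 ≡ 64 (mod 593)
73^8 = (73^4)^2 ≡ 64^2 = 4096 ≡ 538 (mod 593)
73^9 = 73^8 · 73^1 ≡ 538 · 73 ≡ 136 (mod 593).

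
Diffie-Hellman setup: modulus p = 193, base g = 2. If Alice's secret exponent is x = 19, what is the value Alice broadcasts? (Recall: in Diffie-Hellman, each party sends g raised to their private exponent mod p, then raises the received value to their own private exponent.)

100

Public value = 2^19 (mod 193).
2^1 ≡ 2 (mod 193)
2^2 = (2^1)^2 ≡ 2^2 = 4 ≡ 4 (mod 193)
2^4 = (2^2)^2 ≡ 4^2 = 16 ≡ 16 (mod 193)
2^8 = (2^4)^2 ≡ 16^2 = 256 ≡ 63 (mod 193)
2^16 = (2^8)^2 ≡ 63^2 = 3969 ≡ 109 (mod 193)
2^19 = 2^16 · 2^2 · 2^1 ≡ 109 · 4 · 2 ≡ 100 (mod 193).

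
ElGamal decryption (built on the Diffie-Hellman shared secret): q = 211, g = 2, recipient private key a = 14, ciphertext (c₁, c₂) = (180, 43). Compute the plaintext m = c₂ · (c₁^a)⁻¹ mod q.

Shared mask s = c₁^a mod q = 180^14 mod 211.
180^1 ≡ 180 (mod 211)
180^2 = (180^1)^2 ≡ 180^2 = 32400 ≡ 117 (mod 211)
180^4 = (180^2)^2 ≡ 117^2 = 13689 ≡ 185 (mod 211)
180^8 = (180^4)^2 ≡ 185^2 = 34225 ≡ 43 (mod 211)
180^14 = 180^8 · 180^4 · 180^2 ≡ 43 · 185 · 117 ≡ 14 (mod 211).
So s = 14; s⁻¹ ≡ 196 (mod 211).
m = c₂ · s⁻¹ mod 211 = 43 · 196 mod 211 = 199.

199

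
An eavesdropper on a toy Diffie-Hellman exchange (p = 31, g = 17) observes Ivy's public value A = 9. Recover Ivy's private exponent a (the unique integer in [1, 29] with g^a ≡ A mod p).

26

Try successive powers of 17 modulo 31:
17^1 ≡ 17
17^2 ≡ 10
17^3 ≡ 15
17^4 ≡ 7
17^5 ≡ 26
17^6 ≡ 8
17^7 ≡ 12
17^8 ≡ 18
17^9 ≡ 27
17^10 ≡ 25
17^11 ≡ 22
17^12 ≡ 2
17^13 ≡ 3
17^14 ≡ 20
17^15 ≡ 30
17^16 ≡ 14
17^17 ≡ 21
17^18 ≡ 16
17^19 ≡ 24
17^20 ≡ 5
17^21 ≡ 23
17^22 ≡ 19
17^23 ≡ 13
17^24 ≡ 4
17^25 ≡ 6
17^26 ≡ 9
Found: a = 26.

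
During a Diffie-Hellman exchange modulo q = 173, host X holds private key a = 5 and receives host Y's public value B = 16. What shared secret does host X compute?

23

Shared key K = 16^5 mod 173.
16^1 ≡ 16 (mod 173)
16^2 = (16^1)^2 ≡ 16^2 = 256 ≡ 83 (mod 173)
16^4 = (16^2)^2 ≡ 83^2 = 6889 ≡ 142 (mod 173)
16^5 = 16^4 · 16^1 ≡ 142 · 16 ≡ 23 (mod 173).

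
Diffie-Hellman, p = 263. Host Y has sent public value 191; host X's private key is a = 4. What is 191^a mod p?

253

Shared key K = 191^4 mod 263.
191^1 ≡ 191 (mod 263)
191^2 = (191^1)^2 ≡ 191^2 = 36481 ≡ 187 (mod 263)
191^4 = (191^2)^2 ≡ 187^2 = 34969 ≡ 253 (mod 263)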